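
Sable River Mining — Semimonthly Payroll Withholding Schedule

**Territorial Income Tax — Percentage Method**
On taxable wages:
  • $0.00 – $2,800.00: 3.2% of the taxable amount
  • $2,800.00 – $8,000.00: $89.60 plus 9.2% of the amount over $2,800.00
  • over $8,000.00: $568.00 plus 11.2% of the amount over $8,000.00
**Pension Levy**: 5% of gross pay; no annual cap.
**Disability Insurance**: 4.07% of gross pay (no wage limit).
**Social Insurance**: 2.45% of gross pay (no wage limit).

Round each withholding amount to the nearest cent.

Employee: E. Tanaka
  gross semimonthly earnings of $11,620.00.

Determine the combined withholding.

$2,312.06

Territorial Income Tax: taxable = $11,620.00
  $568.00 + 11.2% × ($11,620.00 − $8,000.00) = $568.00 + 11.2% × $3,620.00 = $973.44
Pension Levy: 5% × $11,620.00 = $581.00
Disability Insurance: 4.07% × $11,620.00 = $472.93
Social Insurance: 2.45% × $11,620.00 = $284.69
Total: $973.44 + $581.00 + $472.93 + $284.69 = $2,312.06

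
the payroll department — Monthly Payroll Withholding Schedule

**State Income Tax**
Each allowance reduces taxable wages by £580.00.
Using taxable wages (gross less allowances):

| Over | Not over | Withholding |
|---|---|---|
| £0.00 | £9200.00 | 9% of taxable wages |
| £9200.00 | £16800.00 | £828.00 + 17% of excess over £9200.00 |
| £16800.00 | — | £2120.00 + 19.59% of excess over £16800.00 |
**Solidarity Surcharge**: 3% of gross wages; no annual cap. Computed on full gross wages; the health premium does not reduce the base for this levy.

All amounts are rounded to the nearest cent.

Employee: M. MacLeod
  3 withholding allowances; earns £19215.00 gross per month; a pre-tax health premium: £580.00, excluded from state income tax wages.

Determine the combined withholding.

£2715.06

State Income Tax: taxable = £19215.00 − £580.00 − 3×£580.00 = £16895.00
  £2120.00 + 19.59% × (£16895.00 − £16800.00) = £2120.00 + 19.59% × £95.00 = £2138.61
Solidarity Surcharge: 3% × £19215.00 = £576.45
Total: £2138.61 + £576.45 = £2715.06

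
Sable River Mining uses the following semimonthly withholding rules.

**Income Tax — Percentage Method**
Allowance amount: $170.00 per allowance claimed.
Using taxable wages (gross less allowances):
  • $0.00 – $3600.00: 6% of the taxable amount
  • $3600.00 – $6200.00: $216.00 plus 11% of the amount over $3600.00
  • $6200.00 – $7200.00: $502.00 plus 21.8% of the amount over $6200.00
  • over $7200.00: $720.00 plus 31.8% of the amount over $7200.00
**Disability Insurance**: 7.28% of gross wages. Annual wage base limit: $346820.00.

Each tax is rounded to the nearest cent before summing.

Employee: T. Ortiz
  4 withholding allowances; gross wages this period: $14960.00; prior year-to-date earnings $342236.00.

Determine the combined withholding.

$3305.16

Income Tax: taxable = $14960.00 − 4×$170.00 = $14280.00
  $720.00 + 31.8% × ($14280.00 − $7200.00) = $720.00 + 31.8% × $7080.00 = $2971.44
Disability Insurance: cap $346820.00 − YTD $342236.00 = $4584.00 subject; 7.28% × $4584.00 = $333.72
Total: $2971.44 + $333.72 = $3305.16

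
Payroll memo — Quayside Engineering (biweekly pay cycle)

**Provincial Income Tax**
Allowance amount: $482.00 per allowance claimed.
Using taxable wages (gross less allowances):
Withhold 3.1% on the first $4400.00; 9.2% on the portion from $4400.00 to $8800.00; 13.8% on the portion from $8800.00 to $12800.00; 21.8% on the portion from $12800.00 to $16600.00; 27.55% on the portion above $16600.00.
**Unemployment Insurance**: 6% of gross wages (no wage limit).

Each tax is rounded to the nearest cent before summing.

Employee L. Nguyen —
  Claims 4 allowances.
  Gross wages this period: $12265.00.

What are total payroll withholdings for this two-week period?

$1489.21

Provincial Income Tax: taxable = $12265.00 − 4×$482.00 = $10337.00
  $541.20 + 13.8% × ($10337.00 − $8800.00) = $541.20 + 13.8% × $1537.00 = $753.31
Unemployment Insurance: 6% × $12265.00 = $735.90
Total: $753.31 + $735.90 = $1489.21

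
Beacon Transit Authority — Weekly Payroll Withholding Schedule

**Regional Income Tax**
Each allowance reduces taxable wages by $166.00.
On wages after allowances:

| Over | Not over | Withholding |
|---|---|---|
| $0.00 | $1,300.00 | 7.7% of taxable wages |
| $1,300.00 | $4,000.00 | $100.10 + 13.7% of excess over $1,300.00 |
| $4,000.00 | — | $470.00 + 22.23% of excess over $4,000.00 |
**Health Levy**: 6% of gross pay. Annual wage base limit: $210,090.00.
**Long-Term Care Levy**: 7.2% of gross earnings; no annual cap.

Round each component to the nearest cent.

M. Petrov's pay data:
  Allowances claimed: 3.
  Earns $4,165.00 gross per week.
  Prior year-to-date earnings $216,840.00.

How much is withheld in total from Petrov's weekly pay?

Regional Income Tax: taxable = $4,165.00 − 3×$166.00 = $3,667.00
  $100.10 + 13.7% × ($3,667.00 − $1,300.00) = $100.10 + 13.7% × $2,367.00 = $424.38
Health Levy: YTD $216,840.00 ≥ cap $210,090.00 → $0.00
Long-Term Care Levy: 7.2% × $4,165.00 = $299.88
Total: $424.38 + $0.00 + $299.88 = $724.26

$724.26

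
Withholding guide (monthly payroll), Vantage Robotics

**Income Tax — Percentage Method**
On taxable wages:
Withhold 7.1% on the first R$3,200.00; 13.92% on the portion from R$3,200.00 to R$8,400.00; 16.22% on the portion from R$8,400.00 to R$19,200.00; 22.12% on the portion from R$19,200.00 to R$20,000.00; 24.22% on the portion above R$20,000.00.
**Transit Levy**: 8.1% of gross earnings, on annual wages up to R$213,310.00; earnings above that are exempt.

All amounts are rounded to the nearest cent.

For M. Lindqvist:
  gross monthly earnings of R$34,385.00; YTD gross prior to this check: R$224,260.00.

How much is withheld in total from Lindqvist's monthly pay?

Income Tax: taxable = R$34,385.00
  R$2,879.76 + 24.22% × (R$34,385.00 − R$20,000.00) = R$2,879.76 + 24.22% × R$14,385.00 = R$6,363.81
Transit Levy: YTD R$224,260.00 ≥ cap R$213,310.00 → R$0.00
Total: R$6,363.81 + R$0.00 = R$6,363.81

R$6,363.81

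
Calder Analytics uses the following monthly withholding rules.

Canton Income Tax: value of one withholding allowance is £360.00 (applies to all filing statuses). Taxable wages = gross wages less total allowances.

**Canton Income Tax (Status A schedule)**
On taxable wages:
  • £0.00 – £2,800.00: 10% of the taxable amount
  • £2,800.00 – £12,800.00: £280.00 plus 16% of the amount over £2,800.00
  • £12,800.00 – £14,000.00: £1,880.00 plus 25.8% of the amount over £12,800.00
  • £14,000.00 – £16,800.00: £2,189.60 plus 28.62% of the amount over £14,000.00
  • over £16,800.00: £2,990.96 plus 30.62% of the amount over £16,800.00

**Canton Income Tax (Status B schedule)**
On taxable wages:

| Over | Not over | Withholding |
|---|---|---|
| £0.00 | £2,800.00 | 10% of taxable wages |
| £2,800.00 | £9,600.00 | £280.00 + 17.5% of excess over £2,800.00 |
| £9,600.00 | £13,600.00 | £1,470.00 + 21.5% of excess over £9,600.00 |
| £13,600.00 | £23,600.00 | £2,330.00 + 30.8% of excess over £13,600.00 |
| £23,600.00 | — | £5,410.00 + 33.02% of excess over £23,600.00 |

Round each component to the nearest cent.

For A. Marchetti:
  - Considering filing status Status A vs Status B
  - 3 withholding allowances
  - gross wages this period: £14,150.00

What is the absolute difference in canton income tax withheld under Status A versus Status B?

Canton Income Tax (Status A): taxable = £14,150.00 − 3×£360.00 = £13,070.00
  £1,880.00 + 25.8% × (£13,070.00 − £12,800.00) = £1,880.00 + 25.8% × £270.00 = £1,949.66
Canton Income Tax (Status B): taxable = £14,150.00 − 3×£360.00 = £13,070.00
  £1,470.00 + 21.5% × (£13,070.00 − £9,600.00) = £1,470.00 + 21.5% × £3,470.00 = £2,216.05
Difference: |£1,949.66 − £2,216.05| = £266.39 (higher under Status B)

£266.39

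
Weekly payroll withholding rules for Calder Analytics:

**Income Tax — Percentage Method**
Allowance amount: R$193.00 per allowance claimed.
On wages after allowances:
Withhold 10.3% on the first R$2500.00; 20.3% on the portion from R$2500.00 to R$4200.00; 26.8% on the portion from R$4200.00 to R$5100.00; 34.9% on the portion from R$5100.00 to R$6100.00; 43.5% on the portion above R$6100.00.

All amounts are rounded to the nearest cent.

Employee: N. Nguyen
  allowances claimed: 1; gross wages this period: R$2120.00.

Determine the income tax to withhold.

Income Tax: taxable = R$2120.00 − 1×R$193.00 = R$1927.00
  10.3% × R$1927.00 = R$198.48

R$198.48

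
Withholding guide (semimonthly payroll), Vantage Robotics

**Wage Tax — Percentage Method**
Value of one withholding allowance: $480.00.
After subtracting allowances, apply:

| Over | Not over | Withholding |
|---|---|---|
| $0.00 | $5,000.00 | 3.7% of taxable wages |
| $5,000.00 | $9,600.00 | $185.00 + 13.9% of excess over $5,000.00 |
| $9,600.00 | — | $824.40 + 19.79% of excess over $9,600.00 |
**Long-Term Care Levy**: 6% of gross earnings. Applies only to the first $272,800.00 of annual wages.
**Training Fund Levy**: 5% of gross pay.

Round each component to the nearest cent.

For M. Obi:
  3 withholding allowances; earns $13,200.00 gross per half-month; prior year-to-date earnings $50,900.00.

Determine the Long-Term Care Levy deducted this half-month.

$792.00

Long-Term Care Levy: 6% × $13,200.00 = $792.00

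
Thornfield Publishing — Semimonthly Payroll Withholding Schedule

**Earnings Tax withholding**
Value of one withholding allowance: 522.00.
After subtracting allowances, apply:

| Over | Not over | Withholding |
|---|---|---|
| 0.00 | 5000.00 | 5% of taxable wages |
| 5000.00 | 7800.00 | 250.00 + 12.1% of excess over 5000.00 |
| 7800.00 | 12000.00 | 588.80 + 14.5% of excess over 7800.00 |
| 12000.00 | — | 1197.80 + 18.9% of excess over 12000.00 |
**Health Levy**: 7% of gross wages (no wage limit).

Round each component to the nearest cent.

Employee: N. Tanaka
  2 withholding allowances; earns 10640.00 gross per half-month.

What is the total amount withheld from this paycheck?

1594.02

Earnings Tax: taxable = 10640.00 − 2×522.00 = 9596.00
  588.80 + 14.5% × (9596.00 − 7800.00) = 588.80 + 14.5% × 1796.00 = 849.22
Health Levy: 7% × 10640.00 = 744.80
Total: 849.22 + 744.80 = 1594.02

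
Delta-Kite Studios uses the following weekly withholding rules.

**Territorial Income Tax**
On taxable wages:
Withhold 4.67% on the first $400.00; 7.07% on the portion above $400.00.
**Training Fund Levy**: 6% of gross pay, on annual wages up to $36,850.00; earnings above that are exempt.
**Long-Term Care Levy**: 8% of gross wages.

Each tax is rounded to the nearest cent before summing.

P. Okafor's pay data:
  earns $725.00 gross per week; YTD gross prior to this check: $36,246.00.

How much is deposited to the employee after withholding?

$589.10

Territorial Income Tax: taxable = $725.00
  $18.68 + 7.07% × ($725.00 − $400.00) = $18.68 + 7.07% × $325.00 = $41.66
Training Fund Levy: cap $36,850.00 − YTD $36,246.00 = $604.00 subject; 6% × $604.00 = $36.24
Long-Term Care Levy: 8% × $725.00 = $58.00
Total withheld: $41.66 + $36.24 + $58.00 = $135.90
Net pay: $725.00 − $135.90 = $589.10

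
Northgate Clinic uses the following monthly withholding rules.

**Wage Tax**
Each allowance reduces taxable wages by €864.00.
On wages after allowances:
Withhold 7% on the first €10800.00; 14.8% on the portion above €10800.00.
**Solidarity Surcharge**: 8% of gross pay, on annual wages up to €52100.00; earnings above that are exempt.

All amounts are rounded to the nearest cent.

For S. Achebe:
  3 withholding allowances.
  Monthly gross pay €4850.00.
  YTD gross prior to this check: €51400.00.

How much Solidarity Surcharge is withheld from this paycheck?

Solidarity Surcharge: cap €52100.00 − YTD €51400.00 = €700.00 subject; 8% × €700.00 = €56.00

€56.00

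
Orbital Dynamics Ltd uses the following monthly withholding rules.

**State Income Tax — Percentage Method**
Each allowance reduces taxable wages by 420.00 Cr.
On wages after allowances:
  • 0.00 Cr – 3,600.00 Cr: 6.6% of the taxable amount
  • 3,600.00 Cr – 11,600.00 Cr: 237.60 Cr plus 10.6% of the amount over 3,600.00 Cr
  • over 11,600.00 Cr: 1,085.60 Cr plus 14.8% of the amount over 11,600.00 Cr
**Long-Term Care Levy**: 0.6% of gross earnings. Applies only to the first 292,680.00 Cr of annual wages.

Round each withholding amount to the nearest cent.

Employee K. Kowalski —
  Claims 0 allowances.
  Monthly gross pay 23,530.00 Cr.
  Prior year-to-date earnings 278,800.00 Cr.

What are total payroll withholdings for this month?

2,934.52 Cr

State Income Tax: taxable = 23,530.00 Cr
  1,085.60 Cr + 14.8% × (23,530.00 Cr − 11,600.00 Cr) = 1,085.60 Cr + 14.8% × 11,930.00 Cr = 2,851.24 Cr
Long-Term Care Levy: cap 292,680.00 Cr − YTD 278,800.00 Cr = 13,880.00 Cr subject; 0.6% × 13,880.00 Cr = 83.28 Cr
Total: 2,851.24 Cr + 83.28 Cr = 2,934.52 Cr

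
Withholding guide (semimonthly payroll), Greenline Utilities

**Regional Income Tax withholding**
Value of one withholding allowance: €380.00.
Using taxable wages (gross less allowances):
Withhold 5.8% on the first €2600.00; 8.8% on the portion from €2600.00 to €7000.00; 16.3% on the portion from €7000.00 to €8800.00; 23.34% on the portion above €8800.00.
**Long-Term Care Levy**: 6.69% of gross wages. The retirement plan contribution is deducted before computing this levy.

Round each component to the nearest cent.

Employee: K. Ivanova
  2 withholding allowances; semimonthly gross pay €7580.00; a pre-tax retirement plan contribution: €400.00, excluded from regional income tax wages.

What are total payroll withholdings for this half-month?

€967.30

Regional Income Tax: taxable = €7580.00 − €400.00 − 2×€380.00 = €6420.00
  €150.80 + 8.8% × (€6420.00 − €2600.00) = €150.80 + 8.8% × €3820.00 = €486.96
Long-Term Care Levy: 6.69% × €7180.00 = €480.34
Total: €486.96 + €480.34 = €967.30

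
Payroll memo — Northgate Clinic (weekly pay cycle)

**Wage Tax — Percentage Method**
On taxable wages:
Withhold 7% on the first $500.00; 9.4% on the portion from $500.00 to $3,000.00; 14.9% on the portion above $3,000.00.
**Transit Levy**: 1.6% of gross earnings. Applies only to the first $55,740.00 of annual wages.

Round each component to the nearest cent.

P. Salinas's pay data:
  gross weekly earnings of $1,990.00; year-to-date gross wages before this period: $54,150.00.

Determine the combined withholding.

$200.50

Wage Tax: taxable = $1,990.00
  $35.00 + 9.4% × ($1,990.00 − $500.00) = $35.00 + 9.4% × $1,490.00 = $175.06
Transit Levy: cap $55,740.00 − YTD $54,150.00 = $1,590.00 subject; 1.6% × $1,590.00 = $25.44
Total: $175.06 + $25.44 = $200.50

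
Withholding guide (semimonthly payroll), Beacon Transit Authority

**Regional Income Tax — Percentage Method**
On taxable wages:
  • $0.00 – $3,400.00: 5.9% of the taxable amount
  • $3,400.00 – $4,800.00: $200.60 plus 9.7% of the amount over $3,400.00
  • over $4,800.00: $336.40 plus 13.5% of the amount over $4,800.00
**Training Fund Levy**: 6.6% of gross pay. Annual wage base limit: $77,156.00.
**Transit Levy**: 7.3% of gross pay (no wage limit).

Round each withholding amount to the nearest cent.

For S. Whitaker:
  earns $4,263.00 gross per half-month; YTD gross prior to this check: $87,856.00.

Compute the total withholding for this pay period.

Regional Income Tax: taxable = $4,263.00
  $200.60 + 9.7% × ($4,263.00 − $3,400.00) = $200.60 + 9.7% × $863.00 = $284.31
Training Fund Levy: YTD $87,856.00 ≥ cap $77,156.00 → $0.00
Transit Levy: 7.3% × $4,263.00 = $311.20
Total: $284.31 + $0.00 + $311.20 = $595.51

$595.51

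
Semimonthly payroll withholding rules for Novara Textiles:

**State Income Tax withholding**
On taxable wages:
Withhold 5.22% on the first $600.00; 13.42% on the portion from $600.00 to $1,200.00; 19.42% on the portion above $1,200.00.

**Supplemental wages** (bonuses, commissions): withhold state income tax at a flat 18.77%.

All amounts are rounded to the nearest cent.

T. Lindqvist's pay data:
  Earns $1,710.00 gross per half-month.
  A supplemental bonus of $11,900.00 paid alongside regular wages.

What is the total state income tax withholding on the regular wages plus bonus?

$2,444.51

State Income Tax: taxable = $1,710.00
  $111.84 + 19.42% × ($1,710.00 − $1,200.00) = $111.84 + 19.42% × $510.00 = $210.88
Supplemental (18.77% flat on bonus): 18.77% × $11,900.00 = $2,233.63
Total state income tax: $210.88 + $2,233.63 = $2,444.51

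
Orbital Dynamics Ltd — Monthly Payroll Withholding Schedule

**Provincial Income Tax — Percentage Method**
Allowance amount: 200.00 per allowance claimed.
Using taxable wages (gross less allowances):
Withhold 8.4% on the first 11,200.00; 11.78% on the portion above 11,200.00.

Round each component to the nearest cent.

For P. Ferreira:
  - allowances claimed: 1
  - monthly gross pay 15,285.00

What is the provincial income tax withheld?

Provincial Income Tax: taxable = 15,285.00 − 1×200.00 = 15,085.00
  940.80 + 11.78% × (15,085.00 − 11,200.00) = 940.80 + 11.78% × 3,885.00 = 1,398.45

1,398.45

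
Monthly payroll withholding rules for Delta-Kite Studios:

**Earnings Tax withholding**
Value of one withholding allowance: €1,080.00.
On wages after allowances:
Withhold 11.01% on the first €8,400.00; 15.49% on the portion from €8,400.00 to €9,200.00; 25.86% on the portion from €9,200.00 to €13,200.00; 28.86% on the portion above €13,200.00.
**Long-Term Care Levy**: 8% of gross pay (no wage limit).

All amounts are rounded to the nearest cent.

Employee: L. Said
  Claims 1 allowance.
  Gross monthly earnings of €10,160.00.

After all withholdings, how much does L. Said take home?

€8,317.03

Earnings Tax: taxable = €10,160.00 − 1×€1,080.00 = €9,080.00
  €924.84 + 15.49% × (€9,080.00 − €8,400.00) = €924.84 + 15.49% × €680.00 = €1,030.17
Long-Term Care Levy: 8% × €10,160.00 = €812.80
Total withheld: €1,030.17 + €812.80 = €1,842.97
Net pay: €10,160.00 − €1,842.97 = €8,317.03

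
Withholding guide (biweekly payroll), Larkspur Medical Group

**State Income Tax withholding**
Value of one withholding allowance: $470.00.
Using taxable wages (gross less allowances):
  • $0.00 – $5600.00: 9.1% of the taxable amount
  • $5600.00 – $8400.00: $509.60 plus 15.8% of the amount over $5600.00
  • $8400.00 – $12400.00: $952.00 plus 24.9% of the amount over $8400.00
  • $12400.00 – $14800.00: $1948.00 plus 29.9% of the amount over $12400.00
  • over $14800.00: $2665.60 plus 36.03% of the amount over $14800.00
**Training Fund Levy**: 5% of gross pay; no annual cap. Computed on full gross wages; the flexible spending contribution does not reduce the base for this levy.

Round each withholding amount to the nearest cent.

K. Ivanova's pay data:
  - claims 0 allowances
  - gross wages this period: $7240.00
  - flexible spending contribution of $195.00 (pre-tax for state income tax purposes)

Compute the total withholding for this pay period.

State Income Tax: taxable = $7240.00 − $195.00 = $7045.00
  $509.60 + 15.8% × ($7045.00 − $5600.00) = $509.60 + 15.8% × $1445.00 = $737.91
Training Fund Levy: 5% × $7240.00 = $362.00
Total: $737.91 + $362.00 = $1099.91

$1099.91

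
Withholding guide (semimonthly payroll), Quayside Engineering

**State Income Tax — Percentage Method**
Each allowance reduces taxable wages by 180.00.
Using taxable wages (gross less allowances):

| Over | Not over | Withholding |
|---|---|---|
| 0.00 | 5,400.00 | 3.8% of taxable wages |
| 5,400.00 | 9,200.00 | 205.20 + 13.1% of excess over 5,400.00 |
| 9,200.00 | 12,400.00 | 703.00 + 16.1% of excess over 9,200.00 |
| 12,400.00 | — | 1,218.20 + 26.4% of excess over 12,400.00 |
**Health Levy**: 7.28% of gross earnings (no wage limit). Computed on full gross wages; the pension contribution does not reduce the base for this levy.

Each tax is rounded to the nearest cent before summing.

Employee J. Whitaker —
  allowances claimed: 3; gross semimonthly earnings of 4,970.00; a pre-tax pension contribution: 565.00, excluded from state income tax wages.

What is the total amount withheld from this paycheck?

508.69

State Income Tax: taxable = 4,970.00 − 565.00 − 3×180.00 = 3,865.00
  3.8% × 3,865.00 = 146.87
Health Levy: 7.28% × 4,970.00 = 361.82
Total: 146.87 + 361.82 = 508.69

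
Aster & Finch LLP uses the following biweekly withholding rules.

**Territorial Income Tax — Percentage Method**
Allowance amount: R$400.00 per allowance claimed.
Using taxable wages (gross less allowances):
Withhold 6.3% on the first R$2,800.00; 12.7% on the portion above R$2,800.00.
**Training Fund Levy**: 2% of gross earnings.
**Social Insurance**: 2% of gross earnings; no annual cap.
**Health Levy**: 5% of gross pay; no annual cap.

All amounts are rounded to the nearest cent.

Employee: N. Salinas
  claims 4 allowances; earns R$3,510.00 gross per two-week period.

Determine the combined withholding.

Territorial Income Tax: taxable = R$3,510.00 − 4×R$400.00 = R$1,910.00
  6.3% × R$1,910.00 = R$120.33
Training Fund Levy: 2% × R$3,510.00 = R$70.20
Social Insurance: 2% × R$3,510.00 = R$70.20
Health Levy: 5% × R$3,510.00 = R$175.50
Total: R$120.33 + R$70.20 + R$70.20 + R$175.50 = R$436.23

R$436.23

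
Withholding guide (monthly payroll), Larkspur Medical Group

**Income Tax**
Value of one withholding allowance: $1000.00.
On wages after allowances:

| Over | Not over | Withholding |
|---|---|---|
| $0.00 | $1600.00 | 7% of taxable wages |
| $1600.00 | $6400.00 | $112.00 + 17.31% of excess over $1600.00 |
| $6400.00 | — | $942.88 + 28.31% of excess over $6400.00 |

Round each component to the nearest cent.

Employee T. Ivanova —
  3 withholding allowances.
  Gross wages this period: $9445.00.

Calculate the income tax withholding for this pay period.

$955.62

Income Tax: taxable = $9445.00 − 3×$1000.00 = $6445.00
  $942.88 + 28.31% × ($6445.00 − $6400.00) = $942.88 + 28.31% × $45.00 = $955.62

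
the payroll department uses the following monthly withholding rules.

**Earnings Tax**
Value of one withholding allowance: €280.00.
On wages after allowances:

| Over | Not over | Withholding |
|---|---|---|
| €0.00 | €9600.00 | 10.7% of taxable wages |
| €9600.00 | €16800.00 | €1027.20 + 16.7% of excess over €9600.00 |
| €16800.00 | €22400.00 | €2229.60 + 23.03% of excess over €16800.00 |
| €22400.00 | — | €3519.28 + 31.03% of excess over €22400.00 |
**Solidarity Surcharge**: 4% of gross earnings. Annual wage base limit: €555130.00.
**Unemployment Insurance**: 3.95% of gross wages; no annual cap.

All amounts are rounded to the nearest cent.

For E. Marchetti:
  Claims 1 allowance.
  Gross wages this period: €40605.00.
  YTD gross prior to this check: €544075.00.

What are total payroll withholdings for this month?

€11127.51

Earnings Tax: taxable = €40605.00 − 1×€280.00 = €40325.00
  €3519.28 + 31.03% × (€40325.00 − €22400.00) = €3519.28 + 31.03% × €17925.00 = €9081.41
Solidarity Surcharge: cap €555130.00 − YTD €544075.00 = €11055.00 subject; 4% × €11055.00 = €442.20
Unemployment Insurance: 3.95% × €40605.00 = €1603.90
Total: €9081.41 + €442.20 + €1603.90 = €11127.51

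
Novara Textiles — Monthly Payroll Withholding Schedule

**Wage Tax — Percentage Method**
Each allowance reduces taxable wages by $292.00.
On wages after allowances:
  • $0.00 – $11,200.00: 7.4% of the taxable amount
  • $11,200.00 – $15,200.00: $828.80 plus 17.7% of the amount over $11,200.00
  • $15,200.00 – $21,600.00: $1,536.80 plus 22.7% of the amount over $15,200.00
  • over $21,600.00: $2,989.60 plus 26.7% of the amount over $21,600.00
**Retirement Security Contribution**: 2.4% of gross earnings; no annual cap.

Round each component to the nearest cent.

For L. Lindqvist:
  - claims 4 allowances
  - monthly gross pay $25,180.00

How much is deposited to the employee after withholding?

Wage Tax: taxable = $25,180.00 − 4×$292.00 = $24,012.00
  $2,989.60 + 26.7% × ($24,012.00 − $21,600.00) = $2,989.60 + 26.7% × $2,412.00 = $3,633.60
Retirement Security Contribution: 2.4% × $25,180.00 = $604.32
Total withheld: $3,633.60 + $604.32 = $4,237.92
Net pay: $25,180.00 − $4,237.92 = $20,942.08

$20,942.08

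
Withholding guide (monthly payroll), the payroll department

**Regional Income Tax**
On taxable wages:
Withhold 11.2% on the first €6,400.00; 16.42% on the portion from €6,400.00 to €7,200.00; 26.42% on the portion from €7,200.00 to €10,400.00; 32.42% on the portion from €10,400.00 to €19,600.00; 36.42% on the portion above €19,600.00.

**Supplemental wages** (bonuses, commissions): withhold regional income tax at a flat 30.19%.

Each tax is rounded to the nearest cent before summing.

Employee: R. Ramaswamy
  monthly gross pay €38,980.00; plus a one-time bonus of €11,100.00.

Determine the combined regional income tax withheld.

€15,085.53

Regional Income Tax: taxable = €38,980.00
  €4,676.24 + 36.42% × (€38,980.00 − €19,600.00) = €4,676.24 + 36.42% × €19,380.00 = €11,734.44
Supplemental (30.19% flat on bonus): 30.19% × €11,100.00 = €3,351.09
Total regional income tax: €11,734.44 + €3,351.09 = €15,085.53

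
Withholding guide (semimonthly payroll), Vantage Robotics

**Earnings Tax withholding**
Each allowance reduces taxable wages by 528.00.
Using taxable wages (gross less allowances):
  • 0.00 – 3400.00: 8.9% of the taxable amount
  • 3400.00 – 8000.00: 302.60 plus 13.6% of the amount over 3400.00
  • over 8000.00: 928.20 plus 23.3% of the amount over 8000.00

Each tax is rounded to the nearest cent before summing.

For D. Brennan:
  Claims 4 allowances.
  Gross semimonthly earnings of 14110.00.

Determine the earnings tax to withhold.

Earnings Tax: taxable = 14110.00 − 4×528.00 = 11998.00
  928.20 + 23.3% × (11998.00 − 8000.00) = 928.20 + 23.3% × 3998.00 = 1859.73

1859.73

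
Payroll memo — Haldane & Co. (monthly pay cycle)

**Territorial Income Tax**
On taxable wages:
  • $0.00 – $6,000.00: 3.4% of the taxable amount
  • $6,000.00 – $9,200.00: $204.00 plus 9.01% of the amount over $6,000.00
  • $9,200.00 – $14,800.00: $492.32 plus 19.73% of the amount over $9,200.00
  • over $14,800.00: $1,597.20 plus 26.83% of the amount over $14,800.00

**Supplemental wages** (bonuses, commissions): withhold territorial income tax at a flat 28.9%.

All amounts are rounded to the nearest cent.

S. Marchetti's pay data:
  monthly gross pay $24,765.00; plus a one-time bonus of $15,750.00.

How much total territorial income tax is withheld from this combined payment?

Territorial Income Tax: taxable = $24,765.00
  $1,597.20 + 26.83% × ($24,765.00 − $14,800.00) = $1,597.20 + 26.83% × $9,965.00 = $4,270.81
Supplemental (28.9% flat on bonus): 28.9% × $15,750.00 = $4,551.75
Total territorial income tax: $4,270.81 + $4,551.75 = $8,822.56

$8,822.56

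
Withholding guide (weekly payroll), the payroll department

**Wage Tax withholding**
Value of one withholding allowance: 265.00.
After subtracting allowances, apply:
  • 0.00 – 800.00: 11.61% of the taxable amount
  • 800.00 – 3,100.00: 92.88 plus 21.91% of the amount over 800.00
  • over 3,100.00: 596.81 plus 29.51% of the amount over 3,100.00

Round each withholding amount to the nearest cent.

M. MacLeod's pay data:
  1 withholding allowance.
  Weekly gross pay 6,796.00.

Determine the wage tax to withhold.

Wage Tax: taxable = 6,796.00 − 1×265.00 = 6,531.00
  596.81 + 29.51% × (6,531.00 − 3,100.00) = 596.81 + 29.51% × 3,431.00 = 1,609.30

1,609.30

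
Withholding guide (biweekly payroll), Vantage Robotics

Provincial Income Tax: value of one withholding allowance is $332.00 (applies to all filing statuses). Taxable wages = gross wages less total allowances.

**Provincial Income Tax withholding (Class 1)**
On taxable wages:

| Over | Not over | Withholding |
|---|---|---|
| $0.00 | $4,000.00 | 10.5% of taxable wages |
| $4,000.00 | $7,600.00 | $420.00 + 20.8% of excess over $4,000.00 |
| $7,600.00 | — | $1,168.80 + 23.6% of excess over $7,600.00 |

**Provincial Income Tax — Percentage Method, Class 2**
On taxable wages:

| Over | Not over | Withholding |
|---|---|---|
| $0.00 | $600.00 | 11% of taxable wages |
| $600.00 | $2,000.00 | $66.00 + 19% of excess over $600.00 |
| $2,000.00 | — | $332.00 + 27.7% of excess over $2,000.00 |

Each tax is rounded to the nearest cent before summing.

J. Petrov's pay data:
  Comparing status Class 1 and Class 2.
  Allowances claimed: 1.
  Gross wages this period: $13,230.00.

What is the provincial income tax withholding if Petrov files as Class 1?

$2,419.13

Provincial Income Tax (Class 1): taxable = $13,230.00 − 1×$332.00 = $12,898.00
  $1,168.80 + 23.6% × ($12,898.00 − $7,600.00) = $1,168.80 + 23.6% × $5,298.00 = $2,419.13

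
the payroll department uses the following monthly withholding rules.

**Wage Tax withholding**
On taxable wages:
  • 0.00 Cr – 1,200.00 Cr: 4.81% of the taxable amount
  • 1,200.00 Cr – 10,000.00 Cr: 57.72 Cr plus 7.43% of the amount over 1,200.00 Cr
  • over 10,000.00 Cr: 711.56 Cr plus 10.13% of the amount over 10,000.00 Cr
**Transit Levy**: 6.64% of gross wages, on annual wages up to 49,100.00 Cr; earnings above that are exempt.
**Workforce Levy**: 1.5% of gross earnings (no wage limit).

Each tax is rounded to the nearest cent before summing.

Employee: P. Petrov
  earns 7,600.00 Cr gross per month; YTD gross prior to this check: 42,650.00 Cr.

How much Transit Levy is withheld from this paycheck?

428.28 Cr

Transit Levy: cap 49,100.00 Cr − YTD 42,650.00 Cr = 6,450.00 Cr subject; 6.64% × 6,450.00 Cr = 428.28 Cr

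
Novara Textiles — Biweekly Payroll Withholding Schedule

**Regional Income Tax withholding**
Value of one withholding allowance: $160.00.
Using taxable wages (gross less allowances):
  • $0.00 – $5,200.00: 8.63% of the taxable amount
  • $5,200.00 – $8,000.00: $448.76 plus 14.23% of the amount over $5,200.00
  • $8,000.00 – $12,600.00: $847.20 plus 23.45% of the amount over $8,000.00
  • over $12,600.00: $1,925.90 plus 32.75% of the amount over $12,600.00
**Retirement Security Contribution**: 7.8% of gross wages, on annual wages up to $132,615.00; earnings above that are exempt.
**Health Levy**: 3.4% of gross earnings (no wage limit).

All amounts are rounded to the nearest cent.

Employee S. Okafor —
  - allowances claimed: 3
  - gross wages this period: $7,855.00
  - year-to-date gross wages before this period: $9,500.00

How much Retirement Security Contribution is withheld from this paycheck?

Retirement Security Contribution: 7.8% × $7,855.00 = $612.69

$612.69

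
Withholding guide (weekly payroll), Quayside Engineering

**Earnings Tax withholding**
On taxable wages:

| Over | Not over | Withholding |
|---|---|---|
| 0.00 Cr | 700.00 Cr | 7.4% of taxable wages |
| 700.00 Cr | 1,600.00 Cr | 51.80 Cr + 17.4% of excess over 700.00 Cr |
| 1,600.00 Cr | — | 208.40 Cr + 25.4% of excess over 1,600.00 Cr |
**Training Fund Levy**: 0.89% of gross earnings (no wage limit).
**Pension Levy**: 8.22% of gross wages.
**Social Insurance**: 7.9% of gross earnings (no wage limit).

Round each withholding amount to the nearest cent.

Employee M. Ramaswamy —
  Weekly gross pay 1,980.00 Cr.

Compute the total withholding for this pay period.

641.72 Cr

Earnings Tax: taxable = 1,980.00 Cr
  208.40 Cr + 25.4% × (1,980.00 Cr − 1,600.00 Cr) = 208.40 Cr + 25.4% × 380.00 Cr = 304.92 Cr
Training Fund Levy: 0.89% × 1,980.00 Cr = 17.62 Cr
Pension Levy: 8.22% × 1,980.00 Cr = 162.76 Cr
Social Insurance: 7.9% × 1,980.00 Cr = 156.42 Cr
Total: 304.92 Cr + 17.62 Cr + 162.76 Cr + 156.42 Cr = 641.72 Cr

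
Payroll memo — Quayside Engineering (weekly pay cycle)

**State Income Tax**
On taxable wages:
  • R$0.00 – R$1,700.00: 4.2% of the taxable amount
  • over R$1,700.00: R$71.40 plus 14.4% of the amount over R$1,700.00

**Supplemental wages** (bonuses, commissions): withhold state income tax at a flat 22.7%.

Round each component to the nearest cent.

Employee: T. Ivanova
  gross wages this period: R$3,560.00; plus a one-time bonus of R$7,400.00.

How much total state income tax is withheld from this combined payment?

State Income Tax: taxable = R$3,560.00
  R$71.40 + 14.4% × (R$3,560.00 − R$1,700.00) = R$71.40 + 14.4% × R$1,860.00 = R$339.24
Supplemental (22.7% flat on bonus): 22.7% × R$7,400.00 = R$1,679.80
Total state income tax: R$339.24 + R$1,679.80 = R$2,019.04

R$2,019.04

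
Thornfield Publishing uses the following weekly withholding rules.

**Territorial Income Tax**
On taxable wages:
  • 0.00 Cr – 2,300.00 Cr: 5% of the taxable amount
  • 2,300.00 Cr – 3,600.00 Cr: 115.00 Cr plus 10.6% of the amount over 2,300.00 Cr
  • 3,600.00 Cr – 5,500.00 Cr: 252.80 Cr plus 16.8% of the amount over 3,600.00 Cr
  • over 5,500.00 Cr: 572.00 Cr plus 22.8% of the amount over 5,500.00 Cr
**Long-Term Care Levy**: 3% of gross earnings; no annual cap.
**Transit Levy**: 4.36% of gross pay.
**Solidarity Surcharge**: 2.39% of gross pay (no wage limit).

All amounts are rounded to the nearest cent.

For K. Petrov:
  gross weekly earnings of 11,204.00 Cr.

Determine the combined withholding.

2,964.90 Cr

Territorial Income Tax: taxable = 11,204.00 Cr
  572.00 Cr + 22.8% × (11,204.00 Cr − 5,500.00 Cr) = 572.00 Cr + 22.8% × 5,704.00 Cr = 1,872.51 Cr
Long-Term Care Levy: 3% × 11,204.00 Cr = 336.12 Cr
Transit Levy: 4.36% × 11,204.00 Cr = 488.49 Cr
Solidarity Surcharge: 2.39% × 11,204.00 Cr = 267.78 Cr
Total: 1,872.51 Cr + 336.12 Cr + 488.49 Cr + 267.78 Cr = 2,964.90 Cr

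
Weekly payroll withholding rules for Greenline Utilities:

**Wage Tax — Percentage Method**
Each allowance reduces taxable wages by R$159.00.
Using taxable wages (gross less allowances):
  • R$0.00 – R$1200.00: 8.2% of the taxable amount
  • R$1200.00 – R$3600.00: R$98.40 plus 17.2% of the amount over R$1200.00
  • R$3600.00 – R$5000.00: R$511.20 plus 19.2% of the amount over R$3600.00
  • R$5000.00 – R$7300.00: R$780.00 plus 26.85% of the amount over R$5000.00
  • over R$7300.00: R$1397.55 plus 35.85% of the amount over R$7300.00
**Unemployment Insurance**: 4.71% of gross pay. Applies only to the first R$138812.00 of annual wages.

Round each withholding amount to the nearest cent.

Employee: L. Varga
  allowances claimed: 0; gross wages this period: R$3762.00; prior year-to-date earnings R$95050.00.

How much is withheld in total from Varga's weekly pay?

R$719.49

Wage Tax: taxable = R$3762.00
  R$511.20 + 19.2% × (R$3762.00 − R$3600.00) = R$511.20 + 19.2% × R$162.00 = R$542.30
Unemployment Insurance: 4.71% × R$3762.00 = R$177.19
Total: R$542.30 + R$177.19 = R$719.49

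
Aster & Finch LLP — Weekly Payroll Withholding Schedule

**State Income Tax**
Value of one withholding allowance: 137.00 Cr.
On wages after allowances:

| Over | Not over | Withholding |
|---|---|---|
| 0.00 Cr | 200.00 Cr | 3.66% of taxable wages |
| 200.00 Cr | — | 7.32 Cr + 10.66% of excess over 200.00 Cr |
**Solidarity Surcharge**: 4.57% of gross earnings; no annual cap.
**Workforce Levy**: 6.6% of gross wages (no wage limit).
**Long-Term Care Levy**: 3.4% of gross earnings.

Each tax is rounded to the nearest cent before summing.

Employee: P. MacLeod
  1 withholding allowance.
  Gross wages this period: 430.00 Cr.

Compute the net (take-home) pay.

350.12 Cr

State Income Tax: taxable = 430.00 Cr − 1×137.00 Cr = 293.00 Cr
  7.32 Cr + 10.66% × (293.00 Cr − 200.00 Cr) = 7.32 Cr + 10.66% × 93.00 Cr = 17.23 Cr
Solidarity Surcharge: 4.57% × 430.00 Cr = 19.65 Cr
Workforce Levy: 6.6% × 430.00 Cr = 28.38 Cr
Long-Term Care Levy: 3.4% × 430.00 Cr = 14.62 Cr
Total withheld: 17.23 Cr + 19.65 Cr + 28.38 Cr + 14.62 Cr = 79.88 Cr
Net pay: 430.00 Cr − 79.88 Cr = 350.12 Cr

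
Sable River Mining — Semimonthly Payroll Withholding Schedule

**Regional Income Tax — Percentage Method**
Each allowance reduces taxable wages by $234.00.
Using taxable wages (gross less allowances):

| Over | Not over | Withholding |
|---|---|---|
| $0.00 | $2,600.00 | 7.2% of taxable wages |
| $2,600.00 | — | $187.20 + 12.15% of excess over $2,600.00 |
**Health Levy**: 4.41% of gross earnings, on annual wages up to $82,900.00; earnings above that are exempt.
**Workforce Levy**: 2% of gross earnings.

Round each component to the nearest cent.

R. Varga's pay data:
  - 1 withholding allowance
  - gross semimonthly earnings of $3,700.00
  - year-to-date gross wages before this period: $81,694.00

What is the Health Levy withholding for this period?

$53.18

Health Levy: cap $82,900.00 − YTD $81,694.00 = $1,206.00 subject; 4.41% × $1,206.00 = $53.18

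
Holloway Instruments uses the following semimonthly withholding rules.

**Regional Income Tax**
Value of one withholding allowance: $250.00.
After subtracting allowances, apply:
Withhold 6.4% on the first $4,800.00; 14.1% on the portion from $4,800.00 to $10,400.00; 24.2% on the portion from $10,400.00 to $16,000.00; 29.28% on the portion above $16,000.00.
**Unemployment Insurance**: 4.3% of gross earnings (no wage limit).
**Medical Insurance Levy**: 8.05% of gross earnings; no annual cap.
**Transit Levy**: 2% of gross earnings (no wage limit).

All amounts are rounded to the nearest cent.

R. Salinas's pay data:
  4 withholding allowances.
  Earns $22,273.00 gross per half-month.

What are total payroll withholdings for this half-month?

Regional Income Tax: taxable = $22,273.00 − 4×$250.00 = $21,273.00
  $2,452.00 + 29.28% × ($21,273.00 − $16,000.00) = $2,452.00 + 29.28% × $5,273.00 = $3,995.93
Unemployment Insurance: 4.3% × $22,273.00 = $957.74
Medical Insurance Levy: 8.05% × $22,273.00 = $1,792.98
Transit Levy: 2% × $22,273.00 = $445.46
Total: $3,995.93 + $957.74 + $1,792.98 + $445.46 = $7,192.11

$7,192.11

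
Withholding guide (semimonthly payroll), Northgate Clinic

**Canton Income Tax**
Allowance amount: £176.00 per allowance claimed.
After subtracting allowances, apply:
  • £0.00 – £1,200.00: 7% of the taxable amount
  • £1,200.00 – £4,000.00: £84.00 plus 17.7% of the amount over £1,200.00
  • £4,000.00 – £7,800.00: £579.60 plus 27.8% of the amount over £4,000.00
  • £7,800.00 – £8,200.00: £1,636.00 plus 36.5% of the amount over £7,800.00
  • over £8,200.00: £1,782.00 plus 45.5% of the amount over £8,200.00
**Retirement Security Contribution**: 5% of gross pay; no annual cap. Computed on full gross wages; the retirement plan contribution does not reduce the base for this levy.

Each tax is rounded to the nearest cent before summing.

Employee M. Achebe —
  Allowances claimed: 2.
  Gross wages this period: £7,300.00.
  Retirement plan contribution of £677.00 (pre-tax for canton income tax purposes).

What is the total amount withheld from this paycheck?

Canton Income Tax: taxable = £7,300.00 − £677.00 − 2×£176.00 = £6,271.00
  £579.60 + 27.8% × (£6,271.00 − £4,000.00) = £579.60 + 27.8% × £2,271.00 = £1,210.94
Retirement Security Contribution: 5% × £7,300.00 = £365.00
Total: £1,210.94 + £365.00 = £1,575.94

£1,575.94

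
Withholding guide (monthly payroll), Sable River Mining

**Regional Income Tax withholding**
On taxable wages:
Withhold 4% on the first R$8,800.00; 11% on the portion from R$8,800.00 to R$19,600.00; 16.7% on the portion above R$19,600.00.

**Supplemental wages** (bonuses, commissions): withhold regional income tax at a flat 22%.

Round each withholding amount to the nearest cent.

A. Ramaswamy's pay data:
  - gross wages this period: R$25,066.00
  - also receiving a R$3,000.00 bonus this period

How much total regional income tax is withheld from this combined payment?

Regional Income Tax: taxable = R$25,066.00
  R$1,540.00 + 16.7% × (R$25,066.00 − R$19,600.00) = R$1,540.00 + 16.7% × R$5,466.00 = R$2,452.82
Supplemental (22% flat on bonus): 22% × R$3,000.00 = R$660.00
Total regional income tax: R$2,452.82 + R$660.00 = R$3,112.82

R$3,112.82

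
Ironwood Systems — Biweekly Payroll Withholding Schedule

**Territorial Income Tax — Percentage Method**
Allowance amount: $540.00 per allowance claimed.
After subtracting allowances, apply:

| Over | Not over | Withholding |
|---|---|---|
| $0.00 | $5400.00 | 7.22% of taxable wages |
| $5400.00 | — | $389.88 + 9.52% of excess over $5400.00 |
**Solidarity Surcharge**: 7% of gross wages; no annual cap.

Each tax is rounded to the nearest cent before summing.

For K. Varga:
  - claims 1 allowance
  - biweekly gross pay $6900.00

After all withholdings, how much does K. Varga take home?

$5935.73

Territorial Income Tax: taxable = $6900.00 − 1×$540.00 = $6360.00
  $389.88 + 9.52% × ($6360.00 − $5400.00) = $389.88 + 9.52% × $960.00 = $481.27
Solidarity Surcharge: 7% × $6900.00 = $483.00
Total withheld: $481.27 + $483.00 = $964.27
Net pay: $6900.00 − $964.27 = $5935.73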